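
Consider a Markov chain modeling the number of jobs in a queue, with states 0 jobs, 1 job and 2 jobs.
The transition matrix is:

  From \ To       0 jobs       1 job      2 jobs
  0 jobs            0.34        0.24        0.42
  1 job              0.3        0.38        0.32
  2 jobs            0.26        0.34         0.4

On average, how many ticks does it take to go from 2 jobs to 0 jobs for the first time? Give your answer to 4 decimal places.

Let t(s) be the expected number of ticks to first reach 0 jobs from state s, with t(0 jobs) = 0. Conditioning on the first tick:
t(1 job) = 1 + 0.38·t(1 job) + 0.32·t(2 jobs)
t(2 jobs) = 1 + 0.34·t(1 job) + 0.4·t(2 jobs)
Solving: t(1 job) = 3.4954, t(2 jobs) = 3.6474.
Expected ticks from 2 jobs to 0 jobs: 3.6474.

3.6474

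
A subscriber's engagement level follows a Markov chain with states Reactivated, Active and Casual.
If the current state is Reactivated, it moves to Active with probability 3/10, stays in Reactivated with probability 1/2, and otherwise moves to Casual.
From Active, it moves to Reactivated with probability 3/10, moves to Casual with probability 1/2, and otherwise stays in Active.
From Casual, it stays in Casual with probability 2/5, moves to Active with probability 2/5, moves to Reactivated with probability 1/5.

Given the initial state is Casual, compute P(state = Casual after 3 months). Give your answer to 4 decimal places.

0.3700

Propagate the distribution vector 3 months from Casual.
After 0 months: (0.0000, 0.0000, 1.0000)
After 1 month: (0.2000, 0.4000, 0.4000)
After 2 months: (0.3000, 0.3000, 0.4000)
After 3 months: (0.3200, 0.3100, 0.3700)
P(in Casual after 3 months) = 0.3700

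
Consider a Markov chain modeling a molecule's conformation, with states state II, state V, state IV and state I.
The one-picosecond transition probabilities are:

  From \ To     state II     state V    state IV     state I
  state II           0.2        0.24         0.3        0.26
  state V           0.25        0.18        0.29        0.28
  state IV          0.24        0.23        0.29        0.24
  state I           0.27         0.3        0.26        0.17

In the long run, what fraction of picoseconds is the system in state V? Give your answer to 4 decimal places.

0.2372

Let the stationary distribution be π with π = πP and π_1 + π_2 + π_3 + π_4 = 1.
π_1 = 0.2·π_1 + 0.25·π_2 + 0.24·π_3 + 0.27·π_4
π_2 = 0.24·π_1 + 0.18·π_2 + 0.23·π_3 + 0.3·π_4
π_3 = 0.3·π_1 + 0.29·π_2 + 0.29·π_3 + 0.26·π_4
Solving with the normalization constraint gives π = (0.2399, 0.2372, 0.2853, 0.2376).
So the stationary probability of state V is 0.2372.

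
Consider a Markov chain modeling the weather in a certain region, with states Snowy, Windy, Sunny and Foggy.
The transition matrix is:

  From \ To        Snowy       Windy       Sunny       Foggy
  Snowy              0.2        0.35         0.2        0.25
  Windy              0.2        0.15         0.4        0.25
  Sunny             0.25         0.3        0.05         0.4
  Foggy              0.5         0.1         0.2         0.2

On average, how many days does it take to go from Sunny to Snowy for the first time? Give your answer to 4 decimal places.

3.1597

Let t(s) be the expected number of days to first reach Snowy from state s, with t(Snowy) = 0. Conditioning on the first day:
t(Windy) = 1 + 0.15·t(Windy) + 0.4·t(Sunny) + 0.25·t(Foggy)
t(Sunny) = 1 + 0.3·t(Windy) + 0.05·t(Sunny) + 0.4·t(Foggy)
t(Foggy) = 1 + 0.1·t(Windy) + 0.2·t(Sunny) + 0.2·t(Foggy)
Solving: t(Windy) = 3.3879, t(Sunny) = 3.1597, t(Foggy) = 2.4634.
Expected days from Sunny to Snowy: 3.1597.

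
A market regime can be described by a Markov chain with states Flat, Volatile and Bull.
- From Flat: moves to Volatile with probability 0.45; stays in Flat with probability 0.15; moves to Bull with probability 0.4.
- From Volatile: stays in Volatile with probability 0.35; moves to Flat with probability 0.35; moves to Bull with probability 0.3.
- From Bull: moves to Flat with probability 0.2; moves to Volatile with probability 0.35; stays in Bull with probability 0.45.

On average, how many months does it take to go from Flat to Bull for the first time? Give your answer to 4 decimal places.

2.7848

Let t(s) be the expected number of months to first reach Bull from state s, with t(Bull) = 0. Conditioning on the first month:
t(Flat) = 1 + 0.15·t(Flat) + 0.45·t(Volatile)
t(Volatile) = 1 + 0.35·t(Flat) + 0.35·t(Volatile)
Solving: t(Flat) = 2.7848, t(Volatile) = 3.0380.
Expected months from Flat to Bull: 2.7848.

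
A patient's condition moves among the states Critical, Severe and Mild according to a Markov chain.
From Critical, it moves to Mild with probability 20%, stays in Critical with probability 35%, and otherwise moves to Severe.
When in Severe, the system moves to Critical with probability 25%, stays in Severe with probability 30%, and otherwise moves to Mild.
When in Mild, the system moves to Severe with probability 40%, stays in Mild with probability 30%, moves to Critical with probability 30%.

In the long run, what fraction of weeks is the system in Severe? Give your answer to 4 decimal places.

Let the stationary distribution be π with π = πP and π_1 + π_2 + π_3 = 1.
π_1 = 0.35·π_1 + 0.25·π_2 + 0.3·π_3
π_2 = 0.45·π_1 + 0.3·π_2 + 0.4·π_3
Solving with the normalization constraint gives π = (0.2959, 0.3771, 0.3270).
So the stationary probability of Severe is 0.3771.

0.3771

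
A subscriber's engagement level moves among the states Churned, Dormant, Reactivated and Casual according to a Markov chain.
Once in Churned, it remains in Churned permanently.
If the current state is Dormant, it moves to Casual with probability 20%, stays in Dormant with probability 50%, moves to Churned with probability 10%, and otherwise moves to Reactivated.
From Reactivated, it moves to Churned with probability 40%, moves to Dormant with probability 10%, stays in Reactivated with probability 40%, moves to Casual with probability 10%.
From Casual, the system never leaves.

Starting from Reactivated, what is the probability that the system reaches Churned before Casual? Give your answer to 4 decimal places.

0.7500

Let h(s) be the probability of absorption at Churned starting from transient state s. Then h(Churned) = 1 and h(Casual) = 0. By first-step analysis:
h(Dormant) = 0.1·1 + 0.5·h(Dormant) + 0.2·h(Reactivated) + 0.2·0
h(Reactivated) = 0.4·1 + 0.1·h(Dormant) + 0.4·h(Reactivated) + 0.1·0
Solving: h(Dormant) = 0.5000, h(Reactivated) = 0.7500.
Starting from Reactivated, the probability is 0.7500.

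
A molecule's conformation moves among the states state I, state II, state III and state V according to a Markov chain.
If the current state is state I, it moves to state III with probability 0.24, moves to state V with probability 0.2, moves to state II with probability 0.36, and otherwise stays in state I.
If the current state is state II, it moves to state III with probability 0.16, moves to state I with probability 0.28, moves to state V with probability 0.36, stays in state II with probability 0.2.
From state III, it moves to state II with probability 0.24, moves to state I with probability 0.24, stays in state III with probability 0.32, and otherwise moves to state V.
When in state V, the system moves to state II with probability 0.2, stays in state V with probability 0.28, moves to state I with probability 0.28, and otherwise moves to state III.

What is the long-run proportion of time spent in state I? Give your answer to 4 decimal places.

Let the stationary distribution be π with π = πP and π_1 + π_2 + π_3 + π_4 = 1.
π_1 = 0.2·π_1 + 0.28·π_2 + 0.24·π_3 + 0.28·π_4
π_2 = 0.36·π_1 + 0.2·π_2 + 0.24·π_3 + 0.2·π_4
π_3 = 0.24·π_1 + 0.16·π_2 + 0.32·π_3 + 0.24·π_4
Solving with the normalization constraint gives π = (0.2504, 0.2496, 0.2392, 0.2608).
So the stationary probability of state I is 0.2504.

0.2504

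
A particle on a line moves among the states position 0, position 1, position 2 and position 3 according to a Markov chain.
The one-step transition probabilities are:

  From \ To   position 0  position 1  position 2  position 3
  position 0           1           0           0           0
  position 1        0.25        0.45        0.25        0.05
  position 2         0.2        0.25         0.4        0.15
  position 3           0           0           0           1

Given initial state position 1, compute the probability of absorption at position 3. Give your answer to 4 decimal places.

0.2523

Let h(s) be the probability of absorption at position 3 starting from transient state s. Then h(position 3) = 1 and h(position 0) = 0. By first-step analysis:
h(position 1) = 0.25·0 + 0.45·h(position 1) + 0.25·h(position 2) + 0.05·1
h(position 2) = 0.2·0 + 0.25·h(position 1) + 0.4·h(position 2) + 0.15·1
Solving: h(position 1) = 0.2523, h(position 2) = 0.3551.
Starting from position 1, the probability is 0.2523.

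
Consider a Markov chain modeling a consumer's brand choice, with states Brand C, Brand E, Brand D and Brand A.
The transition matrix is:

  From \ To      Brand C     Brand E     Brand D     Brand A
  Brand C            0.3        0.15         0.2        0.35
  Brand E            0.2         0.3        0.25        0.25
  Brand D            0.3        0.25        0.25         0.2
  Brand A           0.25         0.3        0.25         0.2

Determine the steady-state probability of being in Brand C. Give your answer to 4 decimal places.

Let the stationary distribution be π with π = πP and π_1 + π_2 + π_3 + π_4 = 1.
π_1 = 0.3·π_1 + 0.2·π_2 + 0.3·π_3 + 0.25·π_4
π_2 = 0.15·π_1 + 0.3·π_2 + 0.25·π_3 + 0.3·π_4
π_3 = 0.2·π_1 + 0.25·π_2 + 0.25·π_3 + 0.25·π_4
Solving with the normalization constraint gives π = (0.2625, 0.2488, 0.2369, 0.2518).
So the stationary probability of Brand C is 0.2625.

0.2625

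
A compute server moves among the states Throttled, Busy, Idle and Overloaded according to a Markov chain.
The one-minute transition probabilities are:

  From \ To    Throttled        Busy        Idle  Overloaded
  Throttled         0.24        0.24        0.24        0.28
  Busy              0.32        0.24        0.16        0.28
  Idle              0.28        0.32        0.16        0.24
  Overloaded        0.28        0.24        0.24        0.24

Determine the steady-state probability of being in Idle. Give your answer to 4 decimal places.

Let the stationary distribution be π with π = πP and π_1 + π_2 + π_3 + π_4 = 1.
π_1 = 0.24·π_1 + 0.32·π_2 + 0.28·π_3 + 0.28·π_4
π_2 = 0.24·π_1 + 0.24·π_2 + 0.32·π_3 + 0.24·π_4
π_3 = 0.24·π_1 + 0.16·π_2 + 0.16·π_3 + 0.24·π_4
Solving with the normalization constraint gives π = (0.2791, 0.2563, 0.2032, 0.2614).
So the stationary probability of Idle is 0.2032.

0.2032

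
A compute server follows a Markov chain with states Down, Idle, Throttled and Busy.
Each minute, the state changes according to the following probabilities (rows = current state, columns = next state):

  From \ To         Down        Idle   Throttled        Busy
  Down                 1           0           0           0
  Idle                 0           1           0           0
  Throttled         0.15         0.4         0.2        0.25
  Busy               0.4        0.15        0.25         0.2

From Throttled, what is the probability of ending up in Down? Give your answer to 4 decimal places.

Let h(s) be the probability of absorption at Down starting from transient state s. Then h(Down) = 1 and h(Idle) = 0. By first-step analysis:
h(Throttled) = 0.15·1 + 0.4·0 + 0.2·h(Throttled) + 0.25·h(Busy)
h(Busy) = 0.4·1 + 0.15·0 + 0.25·h(Throttled) + 0.2·h(Busy)
Solving: h(Throttled) = 0.3810, h(Busy) = 0.6190.
Starting from Throttled, the probability is 0.3810.

0.3810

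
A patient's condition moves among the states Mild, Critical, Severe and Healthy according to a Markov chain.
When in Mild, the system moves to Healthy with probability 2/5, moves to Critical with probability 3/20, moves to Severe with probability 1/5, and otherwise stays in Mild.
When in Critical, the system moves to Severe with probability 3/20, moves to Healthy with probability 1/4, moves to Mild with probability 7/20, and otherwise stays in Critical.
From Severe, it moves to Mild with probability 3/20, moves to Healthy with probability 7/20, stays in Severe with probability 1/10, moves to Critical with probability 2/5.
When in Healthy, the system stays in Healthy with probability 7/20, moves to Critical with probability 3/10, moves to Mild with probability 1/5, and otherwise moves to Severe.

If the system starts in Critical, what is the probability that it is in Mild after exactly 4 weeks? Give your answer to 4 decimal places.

0.2443

Propagate the distribution vector 4 weeks from Critical.
After 0 weeks: (0.0000, 1.0000, 0.0000, 0.0000)
After 1 week: (0.3500, 0.2500, 0.1500, 0.2500)
After 2 weeks: (0.2475, 0.2500, 0.1600, 0.3425)
After 3 weeks: (0.2419, 0.2664, 0.1544, 0.3374)
After 4 weeks: (0.2443, 0.2658, 0.1544, 0.3355)
P(in Mild after 4 weeks) = 0.2443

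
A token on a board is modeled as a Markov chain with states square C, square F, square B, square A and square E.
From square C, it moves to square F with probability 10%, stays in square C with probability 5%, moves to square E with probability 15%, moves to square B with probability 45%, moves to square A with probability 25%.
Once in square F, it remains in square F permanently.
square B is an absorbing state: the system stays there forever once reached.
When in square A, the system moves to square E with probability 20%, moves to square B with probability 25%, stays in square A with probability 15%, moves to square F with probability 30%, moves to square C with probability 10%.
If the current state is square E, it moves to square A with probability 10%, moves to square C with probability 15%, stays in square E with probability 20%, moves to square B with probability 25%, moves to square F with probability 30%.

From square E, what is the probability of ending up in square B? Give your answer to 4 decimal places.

Let h(s) be the probability of absorption at square B starting from transient state s. Then h(square B) = 1 and h(square F) = 0. By first-step analysis:
h(square C) = 0.05·h(square C) + 0.1·0 + 0.45·1 + 0.25·h(square A) + 0.15·h(square E)
h(square A) = 0.1·h(square C) + 0.3·0 + 0.25·1 + 0.15·h(square A) + 0.2·h(square E)
h(square E) = 0.15·h(square C) + 0.3·0 + 0.25·1 + 0.1·h(square A) + 0.2·h(square E)
Solving: h(square C) = 0.6826, h(square A) = 0.4926, h(square E) = 0.5021.
Starting from square E, the probability is 0.5021.

0.5021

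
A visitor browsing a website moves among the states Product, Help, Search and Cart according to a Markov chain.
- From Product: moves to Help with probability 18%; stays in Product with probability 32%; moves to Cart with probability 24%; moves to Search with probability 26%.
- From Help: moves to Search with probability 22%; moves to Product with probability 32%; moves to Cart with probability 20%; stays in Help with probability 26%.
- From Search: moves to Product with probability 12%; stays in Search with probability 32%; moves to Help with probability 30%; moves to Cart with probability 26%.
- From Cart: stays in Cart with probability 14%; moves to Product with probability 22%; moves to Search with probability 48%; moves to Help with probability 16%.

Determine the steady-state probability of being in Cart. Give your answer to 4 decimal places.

Let the stationary distribution be π with π = πP and π_1 + π_2 + π_3 + π_4 = 1.
π_1 = 0.32·π_1 + 0.32·π_2 + 0.12·π_3 + 0.22·π_4
π_2 = 0.18·π_1 + 0.26·π_2 + 0.3·π_3 + 0.16·π_4
π_3 = 0.26·π_1 + 0.22·π_2 + 0.32·π_3 + 0.48·π_4
Solving with the normalization constraint gives π = (0.2350, 0.2323, 0.3171, 0.2155).
So the stationary probability of Cart is 0.2155.

0.2155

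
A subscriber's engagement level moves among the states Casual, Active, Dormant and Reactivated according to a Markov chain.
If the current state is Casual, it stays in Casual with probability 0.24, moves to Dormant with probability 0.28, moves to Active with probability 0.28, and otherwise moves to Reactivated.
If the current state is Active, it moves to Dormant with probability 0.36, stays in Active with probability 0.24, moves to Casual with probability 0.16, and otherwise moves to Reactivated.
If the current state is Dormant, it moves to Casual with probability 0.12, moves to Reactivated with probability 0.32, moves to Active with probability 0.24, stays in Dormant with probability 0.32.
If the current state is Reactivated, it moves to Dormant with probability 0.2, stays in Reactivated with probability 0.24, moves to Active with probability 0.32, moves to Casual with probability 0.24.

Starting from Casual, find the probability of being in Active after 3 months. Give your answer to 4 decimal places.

0.2676

Propagate the distribution vector 3 months from Casual.
After 0 months: (1.0000, 0.0000, 0.0000, 0.0000)
After 1 month: (0.2400, 0.2800, 0.2800, 0.2000)
After 2 months: (0.1840, 0.2656, 0.2976, 0.2528)
After 3 months: (0.1830, 0.2676, 0.2929, 0.2564)
P(in Active after 3 months) = 0.2676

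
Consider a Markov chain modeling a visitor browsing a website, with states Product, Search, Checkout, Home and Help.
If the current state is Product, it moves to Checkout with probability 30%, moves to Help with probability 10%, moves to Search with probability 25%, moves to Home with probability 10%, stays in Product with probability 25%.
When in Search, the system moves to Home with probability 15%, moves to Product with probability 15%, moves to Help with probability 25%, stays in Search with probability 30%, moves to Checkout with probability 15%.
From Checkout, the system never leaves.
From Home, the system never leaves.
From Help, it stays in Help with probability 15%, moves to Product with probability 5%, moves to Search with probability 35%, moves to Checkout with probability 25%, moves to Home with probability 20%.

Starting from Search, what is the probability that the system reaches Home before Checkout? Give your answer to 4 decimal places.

Let h(s) be the probability of absorption at Home starting from transient state s. Then h(Home) = 1 and h(Checkout) = 0. By first-step analysis:
h(Product) = 0.25·h(Product) + 0.25·h(Search) + 0.3·0 + 0.1·1 + 0.1·h(Help)
h(Search) = 0.15·h(Product) + 0.3·h(Search) + 0.15·0 + 0.15·1 + 0.25·h(Help)
h(Help) = 0.05·h(Product) + 0.35·h(Search) + 0.25·0 + 0.2·1 + 0.15·h(Help)
Solving: h(Product) = 0.3395, h(Search) = 0.4434, h(Help) = 0.4378.
Starting from Search, the probability is 0.4434.

0.4434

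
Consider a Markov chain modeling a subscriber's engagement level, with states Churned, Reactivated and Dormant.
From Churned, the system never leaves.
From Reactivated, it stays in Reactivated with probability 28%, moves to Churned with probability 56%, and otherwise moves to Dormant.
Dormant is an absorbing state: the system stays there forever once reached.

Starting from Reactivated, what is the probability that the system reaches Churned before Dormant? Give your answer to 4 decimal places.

Let h(s) be the probability of absorption at Churned starting from transient state s. Then h(Churned) = 1 and h(Dormant) = 0. By first-step analysis:
h(Reactivated) = 0.56·1 + 0.28·h(Reactivated) + 0.16·0
Solving: h(Reactivated) = 0.7778.
Starting from Reactivated, the probability is 0.7778.

0.7778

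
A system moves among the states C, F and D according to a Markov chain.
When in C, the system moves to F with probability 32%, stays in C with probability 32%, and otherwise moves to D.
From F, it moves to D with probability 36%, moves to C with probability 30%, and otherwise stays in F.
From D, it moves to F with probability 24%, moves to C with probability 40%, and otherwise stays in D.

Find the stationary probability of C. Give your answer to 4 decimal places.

0.3429

Let the stationary distribution be π with π = πP and π_1 + π_2 + π_3 = 1.
π_1 = 0.32·π_1 + 0.3·π_2 + 0.4·π_3
π_2 = 0.32·π_1 + 0.34·π_2 + 0.24·π_3
Solving with the normalization constraint gives π = (0.3429, 0.2971, 0.3600).
So the stationary probability of C is 0.3429.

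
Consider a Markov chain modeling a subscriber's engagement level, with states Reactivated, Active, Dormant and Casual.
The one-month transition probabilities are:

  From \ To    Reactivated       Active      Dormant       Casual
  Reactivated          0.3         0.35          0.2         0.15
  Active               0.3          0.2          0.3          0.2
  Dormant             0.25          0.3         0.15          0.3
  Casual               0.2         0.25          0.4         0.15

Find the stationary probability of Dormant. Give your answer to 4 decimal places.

0.2552

Let the stationary distribution be π with π = πP and π_1 + π_2 + π_3 + π_4 = 1.
π_1 = 0.3·π_1 + 0.3·π_2 + 0.25·π_3 + 0.2·π_4
π_2 = 0.35·π_1 + 0.2·π_2 + 0.3·π_3 + 0.25·π_4
π_3 = 0.2·π_1 + 0.3·π_2 + 0.15·π_3 + 0.4·π_4
Solving with the normalization constraint gives π = (0.2670, 0.2757, 0.2552, 0.2021).
So the stationary probability of Dormant is 0.2552.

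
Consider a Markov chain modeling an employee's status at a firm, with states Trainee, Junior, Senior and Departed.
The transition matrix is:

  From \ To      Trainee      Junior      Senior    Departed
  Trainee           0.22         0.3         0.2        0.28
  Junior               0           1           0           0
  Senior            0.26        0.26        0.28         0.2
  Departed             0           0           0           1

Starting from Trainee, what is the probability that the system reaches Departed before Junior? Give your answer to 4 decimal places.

Let h(s) be the probability of absorption at Departed starting from transient state s. Then h(Departed) = 1 and h(Junior) = 0. By first-step analysis:
h(Trainee) = 0.22·h(Trainee) + 0.3·0 + 0.2·h(Senior) + 0.28·1
h(Senior) = 0.26·h(Trainee) + 0.26·0 + 0.28·h(Senior) + 0.2·1
Solving: h(Trainee) = 0.4741, h(Senior) = 0.4490.
Starting from Trainee, the probability is 0.4741.

0.4741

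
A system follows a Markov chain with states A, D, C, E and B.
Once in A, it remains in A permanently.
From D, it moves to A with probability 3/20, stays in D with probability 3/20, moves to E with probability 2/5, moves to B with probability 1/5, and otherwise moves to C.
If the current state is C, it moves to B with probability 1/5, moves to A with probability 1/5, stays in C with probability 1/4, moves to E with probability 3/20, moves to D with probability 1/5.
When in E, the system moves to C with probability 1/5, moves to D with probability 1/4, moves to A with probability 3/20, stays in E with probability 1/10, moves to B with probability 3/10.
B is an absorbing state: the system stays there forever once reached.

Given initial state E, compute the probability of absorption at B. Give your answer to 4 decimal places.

0.6194

Let h(s) be the probability of absorption at B starting from transient state s. Then h(B) = 1 and h(A) = 0. By first-step analysis:
h(D) = 0.15·0 + 0.15·h(D) + 0.1·h(C) + 0.4·h(E) + 0.2·1
h(C) = 0.2·0 + 0.2·h(D) + 0.25·h(C) + 0.15·h(E) + 0.2·1
h(E) = 0.15·0 + 0.25·h(D) + 0.2·h(C) + 0.1·h(E) + 0.3·1
Solving: h(D) = 0.5913, h(C) = 0.5482, h(E) = 0.6194.
Starting from E, the probability is 0.6194.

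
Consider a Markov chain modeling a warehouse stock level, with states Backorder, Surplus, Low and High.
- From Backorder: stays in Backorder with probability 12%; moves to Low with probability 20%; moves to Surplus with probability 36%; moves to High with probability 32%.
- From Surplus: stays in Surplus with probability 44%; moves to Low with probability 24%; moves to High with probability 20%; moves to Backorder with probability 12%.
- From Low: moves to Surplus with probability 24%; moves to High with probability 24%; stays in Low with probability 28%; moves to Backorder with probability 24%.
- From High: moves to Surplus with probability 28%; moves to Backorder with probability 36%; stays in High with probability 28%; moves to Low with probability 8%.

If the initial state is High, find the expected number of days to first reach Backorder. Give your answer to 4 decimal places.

3.8157

Let t(s) be the expected number of days to first reach Backorder from state s, with t(Backorder) = 0. Conditioning on the first day:
t(Surplus) = 1 + 0.44·t(Surplus) + 0.24·t(Low) + 0.2·t(High)
t(Low) = 1 + 0.24·t(Surplus) + 0.28·t(Low) + 0.24·t(High)
t(High) = 1 + 0.28·t(Surplus) + 0.08·t(Low) + 0.28·t(High)
Solving: t(Surplus) = 5.0036, t(Low) = 4.3287, t(High) = 3.8157.
Expected days from High to Backorder: 3.8157.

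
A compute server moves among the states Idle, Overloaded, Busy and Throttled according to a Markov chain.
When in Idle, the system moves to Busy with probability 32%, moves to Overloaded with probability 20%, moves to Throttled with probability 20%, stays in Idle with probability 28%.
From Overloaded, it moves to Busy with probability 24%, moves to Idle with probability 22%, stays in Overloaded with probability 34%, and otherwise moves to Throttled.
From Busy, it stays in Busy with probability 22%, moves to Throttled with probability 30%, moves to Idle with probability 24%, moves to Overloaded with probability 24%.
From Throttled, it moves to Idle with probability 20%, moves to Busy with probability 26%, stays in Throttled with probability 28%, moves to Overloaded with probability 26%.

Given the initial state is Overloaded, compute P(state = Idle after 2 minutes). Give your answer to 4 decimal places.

0.2340

Propagate the distribution vector 2 minutes from Overloaded.
After 0 minutes: (0.0000, 1.0000, 0.0000, 0.0000)
After 1 minute: (0.2200, 0.3400, 0.2400, 0.2000)
After 2 minutes: (0.2340, 0.2692, 0.2568, 0.2400)
P(in Idle after 2 minutes) = 0.2340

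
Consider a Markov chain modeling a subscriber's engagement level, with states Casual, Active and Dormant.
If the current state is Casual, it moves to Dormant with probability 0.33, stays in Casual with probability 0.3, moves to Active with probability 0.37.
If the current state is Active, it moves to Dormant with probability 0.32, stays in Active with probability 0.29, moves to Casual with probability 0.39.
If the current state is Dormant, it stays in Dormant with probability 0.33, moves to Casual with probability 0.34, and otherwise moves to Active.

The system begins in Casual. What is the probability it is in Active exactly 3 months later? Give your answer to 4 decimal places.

0.3308

Propagate the distribution vector 3 months from Casual.
After 0 months: (1.0000, 0.0000, 0.0000)
After 1 month: (0.3000, 0.3700, 0.3300)
After 2 months: (0.3465, 0.3272, 0.3263)
After 3 months: (0.3425, 0.3308, 0.3267)
P(in Active after 3 months) = 0.3308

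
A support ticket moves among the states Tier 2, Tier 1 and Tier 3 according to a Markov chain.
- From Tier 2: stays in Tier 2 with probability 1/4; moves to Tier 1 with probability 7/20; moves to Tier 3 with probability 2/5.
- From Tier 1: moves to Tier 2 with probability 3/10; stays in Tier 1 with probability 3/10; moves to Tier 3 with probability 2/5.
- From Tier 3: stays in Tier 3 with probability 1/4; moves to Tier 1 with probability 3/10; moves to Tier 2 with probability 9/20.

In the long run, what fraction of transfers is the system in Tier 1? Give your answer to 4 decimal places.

Let the stationary distribution be π with π = πP and π_1 + π_2 + π_3 = 1.
π_1 = 0.25·π_1 + 0.3·π_2 + 0.45·π_3
π_2 = 0.35·π_1 + 0.3·π_2 + 0.3·π_3
Solving with the normalization constraint gives π = (0.3354, 0.3168, 0.3478).
So the stationary probability of Tier 1 is 0.3168.

0.3168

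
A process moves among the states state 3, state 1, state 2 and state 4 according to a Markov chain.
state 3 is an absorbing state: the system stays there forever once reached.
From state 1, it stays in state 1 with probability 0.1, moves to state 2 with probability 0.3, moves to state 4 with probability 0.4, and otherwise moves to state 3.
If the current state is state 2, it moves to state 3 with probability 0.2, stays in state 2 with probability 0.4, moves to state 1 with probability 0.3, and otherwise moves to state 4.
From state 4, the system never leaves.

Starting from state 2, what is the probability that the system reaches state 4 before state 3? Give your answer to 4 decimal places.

Let h(s) be the probability of absorption at state 4 starting from transient state s. Then h(state 4) = 1 and h(state 3) = 0. By first-step analysis:
h(state 1) = 0.2·0 + 0.1·h(state 1) + 0.3·h(state 2) + 0.4·1
h(state 2) = 0.2·0 + 0.3·h(state 1) + 0.4·h(state 2) + 0.1·1
Solving: h(state 1) = 0.6000, h(state 2) = 0.4667.
Starting from state 2, the probability is 0.4667.

0.4667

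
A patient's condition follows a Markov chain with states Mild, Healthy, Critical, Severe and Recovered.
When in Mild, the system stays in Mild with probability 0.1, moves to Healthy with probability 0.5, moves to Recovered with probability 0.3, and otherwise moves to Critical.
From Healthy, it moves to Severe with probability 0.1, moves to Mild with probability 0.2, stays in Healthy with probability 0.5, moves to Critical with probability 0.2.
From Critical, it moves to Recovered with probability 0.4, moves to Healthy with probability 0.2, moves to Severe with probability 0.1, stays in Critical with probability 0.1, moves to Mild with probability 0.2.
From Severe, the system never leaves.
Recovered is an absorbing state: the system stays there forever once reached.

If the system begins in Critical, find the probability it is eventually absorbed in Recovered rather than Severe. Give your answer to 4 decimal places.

0.7429

Let h(s) be the probability of absorption at Recovered starting from transient state s. Then h(Recovered) = 1 and h(Severe) = 0. By first-step analysis:
h(Mild) = 0.1·h(Mild) + 0.5·h(Healthy) + 0.1·h(Critical) + 0.3·1
h(Healthy) = 0.2·h(Mild) + 0.5·h(Healthy) + 0.2·h(Critical) + 0.1·0
h(Critical) = 0.2·h(Mild) + 0.2·h(Healthy) + 0.1·h(Critical) + 0.1·0 + 0.4·1
Solving: h(Mild) = 0.7469, h(Healthy) = 0.5959, h(Critical) = 0.7429.
Starting from Critical, the probability is 0.7429.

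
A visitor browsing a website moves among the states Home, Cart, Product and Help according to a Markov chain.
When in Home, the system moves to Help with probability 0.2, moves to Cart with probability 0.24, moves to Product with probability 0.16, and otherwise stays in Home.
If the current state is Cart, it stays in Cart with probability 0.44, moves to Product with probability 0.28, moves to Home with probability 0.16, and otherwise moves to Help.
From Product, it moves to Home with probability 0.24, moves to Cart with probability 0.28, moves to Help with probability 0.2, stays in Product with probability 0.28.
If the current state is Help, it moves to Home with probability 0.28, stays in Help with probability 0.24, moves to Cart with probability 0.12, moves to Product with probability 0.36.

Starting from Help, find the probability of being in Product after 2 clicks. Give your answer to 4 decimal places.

Propagate the distribution vector 2 clicks from Help.
After 0 clicks: (0.0000, 0.0000, 0.0000, 1.0000)
After 1 click: (0.2800, 0.1200, 0.3600, 0.2400)
After 2 clicks: (0.2848, 0.2496, 0.2656, 0.2000)
P(in Product after 2 clicks) = 0.2656

0.2656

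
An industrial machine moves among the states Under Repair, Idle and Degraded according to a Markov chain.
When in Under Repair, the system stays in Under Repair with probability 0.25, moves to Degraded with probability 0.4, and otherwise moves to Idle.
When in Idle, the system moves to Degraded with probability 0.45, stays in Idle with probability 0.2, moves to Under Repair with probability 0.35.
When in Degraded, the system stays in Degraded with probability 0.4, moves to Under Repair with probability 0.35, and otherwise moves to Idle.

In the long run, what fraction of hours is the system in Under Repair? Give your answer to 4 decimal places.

0.3182

Let the stationary distribution be π with π = πP and π_1 + π_2 + π_3 = 1.
π_1 = 0.25·π_1 + 0.35·π_2 + 0.35·π_3
π_2 = 0.35·π_1 + 0.2·π_2 + 0.25·π_3
Solving with the normalization constraint gives π = (0.3182, 0.2684, 0.4134).
So the stationary probability of Under Repair is 0.3182.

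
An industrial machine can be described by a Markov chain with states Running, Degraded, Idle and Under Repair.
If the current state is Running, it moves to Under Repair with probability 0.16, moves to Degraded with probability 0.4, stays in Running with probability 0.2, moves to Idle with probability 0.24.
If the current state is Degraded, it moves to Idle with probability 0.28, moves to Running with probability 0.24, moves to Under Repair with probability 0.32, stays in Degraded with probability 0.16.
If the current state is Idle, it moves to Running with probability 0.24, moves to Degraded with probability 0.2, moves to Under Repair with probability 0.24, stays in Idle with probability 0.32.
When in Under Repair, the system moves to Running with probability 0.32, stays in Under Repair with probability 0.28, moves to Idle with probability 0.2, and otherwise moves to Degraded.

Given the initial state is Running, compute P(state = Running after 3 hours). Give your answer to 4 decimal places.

0.2512

Propagate the distribution vector 3 hours from Running.
After 0 hours: (1.0000, 0.0000, 0.0000, 0.0000)
After 1 hour: (0.2000, 0.4000, 0.2400, 0.1600)
After 2 hours: (0.2448, 0.2240, 0.2688, 0.2624)
After 3 hours: (0.2512, 0.2400, 0.2600, 0.2488)
P(in Running after 3 hours) = 0.2512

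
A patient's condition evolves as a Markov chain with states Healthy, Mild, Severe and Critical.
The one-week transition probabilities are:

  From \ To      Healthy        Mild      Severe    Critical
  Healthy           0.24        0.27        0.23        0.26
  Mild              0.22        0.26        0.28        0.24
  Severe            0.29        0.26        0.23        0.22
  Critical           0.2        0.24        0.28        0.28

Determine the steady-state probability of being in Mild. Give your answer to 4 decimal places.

0.2574

Let the stationary distribution be π with π = πP and π_1 + π_2 + π_3 + π_4 = 1.
π_1 = 0.24·π_1 + 0.22·π_2 + 0.29·π_3 + 0.2·π_4
π_2 = 0.27·π_1 + 0.26·π_2 + 0.26·π_3 + 0.24·π_4
π_3 = 0.23·π_1 + 0.28·π_2 + 0.23·π_3 + 0.28·π_4
Solving with the normalization constraint gives π = (0.2376, 0.2574, 0.2554, 0.2496).
So the stationary probability of Mild is 0.2574.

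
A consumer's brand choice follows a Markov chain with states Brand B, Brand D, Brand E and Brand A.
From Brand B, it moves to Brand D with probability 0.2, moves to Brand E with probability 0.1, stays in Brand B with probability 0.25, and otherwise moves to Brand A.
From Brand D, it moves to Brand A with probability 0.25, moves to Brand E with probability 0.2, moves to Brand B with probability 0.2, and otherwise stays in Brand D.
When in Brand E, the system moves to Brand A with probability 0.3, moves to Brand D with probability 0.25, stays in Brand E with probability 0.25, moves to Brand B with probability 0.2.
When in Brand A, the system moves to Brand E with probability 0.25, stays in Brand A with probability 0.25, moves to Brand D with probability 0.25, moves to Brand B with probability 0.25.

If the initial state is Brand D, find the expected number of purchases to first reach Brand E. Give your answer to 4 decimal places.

Let t(s) be the expected number of purchases to first reach Brand E from state s, with t(Brand E) = 0. Conditioning on the first purchase:
t(Brand B) = 1 + 0.25·t(Brand B) + 0.2·t(Brand D) + 0.45·t(Brand A)
t(Brand D) = 1 + 0.2·t(Brand B) + 0.35·t(Brand D) + 0.25·t(Brand A)
t(Brand A) = 1 + 0.25·t(Brand B) + 0.25·t(Brand D) + 0.25·t(Brand A)
Solving: t(Brand B) = 5.7024, t(Brand D) = 5.2042, t(Brand A) = 4.9689.
Expected purchases from Brand D to Brand E: 5.2042.

5.2042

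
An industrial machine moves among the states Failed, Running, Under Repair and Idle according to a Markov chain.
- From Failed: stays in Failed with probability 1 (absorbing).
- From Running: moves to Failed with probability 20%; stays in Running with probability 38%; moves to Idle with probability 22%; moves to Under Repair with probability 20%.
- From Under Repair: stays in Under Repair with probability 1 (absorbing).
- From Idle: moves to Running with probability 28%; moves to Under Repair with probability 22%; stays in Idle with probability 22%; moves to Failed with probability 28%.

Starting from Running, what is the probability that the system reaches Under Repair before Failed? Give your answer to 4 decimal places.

0.4844

Let h(s) be the probability of absorption at Under Repair starting from transient state s. Then h(Under Repair) = 1 and h(Failed) = 0. By first-step analysis:
h(Running) = 0.2·0 + 0.38·h(Running) + 0.2·1 + 0.22·h(Idle)
h(Idle) = 0.28·0 + 0.28·h(Running) + 0.22·1 + 0.22·h(Idle)
Solving: h(Running) = 0.4844, h(Idle) = 0.4559.
Starting from Running, the probability is 0.4844.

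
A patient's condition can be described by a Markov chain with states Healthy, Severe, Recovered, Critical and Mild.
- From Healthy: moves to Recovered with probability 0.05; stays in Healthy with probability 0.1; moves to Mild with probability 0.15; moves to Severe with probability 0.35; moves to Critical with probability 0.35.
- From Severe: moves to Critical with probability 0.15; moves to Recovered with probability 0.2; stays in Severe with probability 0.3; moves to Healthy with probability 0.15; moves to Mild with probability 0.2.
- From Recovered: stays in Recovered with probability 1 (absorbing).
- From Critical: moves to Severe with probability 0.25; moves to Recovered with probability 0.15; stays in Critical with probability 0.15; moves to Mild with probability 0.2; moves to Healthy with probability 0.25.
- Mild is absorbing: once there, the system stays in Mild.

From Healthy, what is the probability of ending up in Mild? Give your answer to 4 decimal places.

0.5955

Let h(s) be the probability of absorption at Mild starting from transient state s. Then h(Mild) = 1 and h(Recovered) = 0. By first-step analysis:
h(Healthy) = 0.1·h(Healthy) + 0.35·h(Severe) + 0.05·0 + 0.35·h(Critical) + 0.15·1
h(Severe) = 0.15·h(Healthy) + 0.3·h(Severe) + 0.2·0 + 0.15·h(Critical) + 0.2·1
h(Critical) = 0.25·h(Healthy) + 0.25·h(Severe) + 0.15·0 + 0.15·h(Critical) + 0.2·1
Solving: h(Healthy) = 0.5955, h(Severe) = 0.5350, h(Critical) = 0.5678.
Starting from Healthy, the probability is 0.5955.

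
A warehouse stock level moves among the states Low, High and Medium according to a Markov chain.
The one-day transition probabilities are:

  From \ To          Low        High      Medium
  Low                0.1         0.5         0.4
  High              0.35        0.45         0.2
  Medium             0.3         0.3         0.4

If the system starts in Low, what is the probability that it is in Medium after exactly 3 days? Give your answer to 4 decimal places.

Propagate the distribution vector 3 days from Low.
After 0 days: (1.0000, 0.0000, 0.0000)
After 1 day: (0.1000, 0.5000, 0.4000)
After 2 days: (0.3050, 0.3950, 0.3000)
After 3 days: (0.2588, 0.4203, 0.3210)
P(in Medium after 3 days) = 0.3210

0.3210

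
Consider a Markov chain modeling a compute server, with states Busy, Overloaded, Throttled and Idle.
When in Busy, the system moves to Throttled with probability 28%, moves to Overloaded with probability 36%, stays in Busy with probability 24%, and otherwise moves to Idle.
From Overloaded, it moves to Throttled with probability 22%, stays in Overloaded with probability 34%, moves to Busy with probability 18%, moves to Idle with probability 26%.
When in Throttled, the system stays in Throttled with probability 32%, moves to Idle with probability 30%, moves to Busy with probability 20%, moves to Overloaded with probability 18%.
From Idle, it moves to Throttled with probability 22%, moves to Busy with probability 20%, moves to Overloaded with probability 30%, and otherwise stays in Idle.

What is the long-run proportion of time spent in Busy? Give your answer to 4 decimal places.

Let the stationary distribution be π with π = πP and π_1 + π_2 + π_3 + π_4 = 1.
π_1 = 0.24·π_1 + 0.18·π_2 + 0.2·π_3 + 0.2·π_4
π_2 = 0.36·π_1 + 0.34·π_2 + 0.18·π_3 + 0.3·π_4
π_3 = 0.28·π_1 + 0.22·π_2 + 0.32·π_3 + 0.22·π_4
Solving with the normalization constraint gives π = (0.2022, 0.2929, 0.2579, 0.2469).
So the stationary probability of Busy is 0.2022.

0.2022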